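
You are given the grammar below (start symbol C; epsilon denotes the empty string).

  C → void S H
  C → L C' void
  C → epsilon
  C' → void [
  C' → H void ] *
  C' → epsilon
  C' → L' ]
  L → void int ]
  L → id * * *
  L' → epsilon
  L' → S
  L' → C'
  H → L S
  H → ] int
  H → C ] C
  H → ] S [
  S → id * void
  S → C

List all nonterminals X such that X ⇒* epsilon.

Directly nullable (have an epsilon-production): C, C', L'.
S → C with every symbol nullable, so S is nullable.
No other nonterminal has a production whose RHS symbols are all nullable.

{ C, C', L', S }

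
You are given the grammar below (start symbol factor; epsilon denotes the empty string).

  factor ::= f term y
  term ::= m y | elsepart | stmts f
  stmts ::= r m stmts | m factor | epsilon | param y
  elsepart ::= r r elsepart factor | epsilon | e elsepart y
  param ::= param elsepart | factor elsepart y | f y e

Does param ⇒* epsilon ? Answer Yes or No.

No

Nullable nonterminals: elsepart, stmts, term.
No production of param has an RHS whose symbols are all nullable, so param is not nullable.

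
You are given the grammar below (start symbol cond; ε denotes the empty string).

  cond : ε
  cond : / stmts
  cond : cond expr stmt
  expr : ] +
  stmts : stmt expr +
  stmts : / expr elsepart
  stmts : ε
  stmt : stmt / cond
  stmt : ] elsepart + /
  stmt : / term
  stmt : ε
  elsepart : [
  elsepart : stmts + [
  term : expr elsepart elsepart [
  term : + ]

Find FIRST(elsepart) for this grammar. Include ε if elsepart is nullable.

{ +, /, [, ] }

elsepart : [ contributes {[}.
From elsepart : stmts + [: stmts nullable, take FIRST(stmts) ∪ {+} = { +, /, ] }.
Union: FIRST(elsepart) = { +, /, [, ] }.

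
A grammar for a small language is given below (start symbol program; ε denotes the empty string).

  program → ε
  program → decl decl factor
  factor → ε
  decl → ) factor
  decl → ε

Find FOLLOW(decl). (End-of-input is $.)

In program → decl decl factor: add FIRST(decl factor)\{ε} = { ) }.
  Since decl factor is nullable, also add FOLLOW(program) = { $ }.
In program → decl decl factor: add FIRST(factor)\{ε} = {  }.
  Since factor is nullable, also add FOLLOW(program) = { $ }.
Union: FOLLOW(decl) = { $, ) }.

{ $, ) }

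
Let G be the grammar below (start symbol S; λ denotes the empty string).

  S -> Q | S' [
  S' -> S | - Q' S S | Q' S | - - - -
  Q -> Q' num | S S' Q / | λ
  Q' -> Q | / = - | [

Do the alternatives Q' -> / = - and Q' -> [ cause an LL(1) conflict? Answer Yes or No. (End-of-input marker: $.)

No

FIRST(/ = -) = { / } and FIRST([) = { [ }.
The FIRST sets are disjoint and neither alternative is nullable — no conflict.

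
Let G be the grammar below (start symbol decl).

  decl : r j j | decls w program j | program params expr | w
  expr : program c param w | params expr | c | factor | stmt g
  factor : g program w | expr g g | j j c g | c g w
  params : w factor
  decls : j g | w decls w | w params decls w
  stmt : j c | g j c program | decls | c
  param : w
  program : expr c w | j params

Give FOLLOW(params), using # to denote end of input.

{ c, g, j, w }

In decl : program params expr: add FIRST(expr) = { c, g, j, w }.
In expr : params expr: add FIRST(expr) = { c, g, j, w }.
In decls : w params decls w: add FIRST(decls w) = { j, w }.
In program : j params: params is at the end, add FOLLOW(program) = { c, g, j, w }.
Union: FOLLOW(params) = { c, g, j, w }.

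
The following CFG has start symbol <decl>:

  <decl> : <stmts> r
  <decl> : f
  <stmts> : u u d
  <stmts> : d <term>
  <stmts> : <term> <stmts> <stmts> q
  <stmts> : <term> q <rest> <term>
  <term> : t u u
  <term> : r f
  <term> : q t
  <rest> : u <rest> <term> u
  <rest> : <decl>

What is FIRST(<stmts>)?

{ d, q, r, t, u }

<stmts> : u u d contributes {u}.
<stmts> : d <term> contributes {d}.
From <stmts> : <term> <stmts> <stmts> q: add FIRST(<term>) = { q, r, t }.
From <stmts> : <term> q <rest> <term>: add FIRST(<term>) = { q, r, t }.
Union: FIRST(<stmts>) = { d, q, r, t, u }.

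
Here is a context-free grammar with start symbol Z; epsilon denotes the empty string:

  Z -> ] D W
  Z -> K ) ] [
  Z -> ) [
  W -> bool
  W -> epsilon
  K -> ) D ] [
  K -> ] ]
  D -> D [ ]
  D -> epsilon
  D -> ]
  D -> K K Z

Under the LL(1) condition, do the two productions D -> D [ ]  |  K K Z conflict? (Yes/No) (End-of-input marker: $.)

Yes

FIRST(D [ ]) = { ), [, ] } and FIRST(K K Z) = { ), ] }.
Both contain ), so the two alternatives are not disjoint — LL(1) conflict.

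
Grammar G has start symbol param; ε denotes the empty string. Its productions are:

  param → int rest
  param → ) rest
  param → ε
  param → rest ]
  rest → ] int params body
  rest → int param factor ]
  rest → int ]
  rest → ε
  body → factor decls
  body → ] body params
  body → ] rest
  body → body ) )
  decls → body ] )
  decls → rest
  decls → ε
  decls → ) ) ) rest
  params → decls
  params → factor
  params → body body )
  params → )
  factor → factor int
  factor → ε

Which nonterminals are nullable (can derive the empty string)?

{ body, decls, factor, param, params, rest }

Directly nullable (have an ε-production): param, rest, decls, factor.
body → factor decls with every symbol nullable, so body is nullable.
params → decls with every symbol nullable, so params is nullable.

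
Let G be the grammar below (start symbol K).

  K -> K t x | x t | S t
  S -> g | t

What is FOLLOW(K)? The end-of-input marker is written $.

K is the start symbol, so $ ∈ FOLLOW(K).
In K -> K t x: add FIRST(t x) = { t }.
Union: FOLLOW(K) = { $, t }.

{ $, t }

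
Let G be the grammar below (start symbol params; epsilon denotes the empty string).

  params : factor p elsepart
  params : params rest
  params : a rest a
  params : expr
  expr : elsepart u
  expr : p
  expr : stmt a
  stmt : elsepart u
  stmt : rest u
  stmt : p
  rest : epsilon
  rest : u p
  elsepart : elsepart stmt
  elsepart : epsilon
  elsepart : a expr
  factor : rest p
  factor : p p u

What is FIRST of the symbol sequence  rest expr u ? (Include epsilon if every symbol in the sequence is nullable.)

{ a, p, u }

Add FIRST(rest)\{epsilon} = { u }; rest is nullable, continue.
Add FIRST(expr) = { a, p, u }; expr is not nullable, stop.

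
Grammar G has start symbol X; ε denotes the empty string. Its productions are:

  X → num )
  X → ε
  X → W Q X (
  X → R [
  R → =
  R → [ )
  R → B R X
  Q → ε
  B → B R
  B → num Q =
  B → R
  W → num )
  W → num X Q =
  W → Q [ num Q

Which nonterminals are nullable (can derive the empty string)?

Directly nullable (have an ε-production): X, Q.
No other nonterminal has a production whose RHS symbols are all nullable.

{ Q, X }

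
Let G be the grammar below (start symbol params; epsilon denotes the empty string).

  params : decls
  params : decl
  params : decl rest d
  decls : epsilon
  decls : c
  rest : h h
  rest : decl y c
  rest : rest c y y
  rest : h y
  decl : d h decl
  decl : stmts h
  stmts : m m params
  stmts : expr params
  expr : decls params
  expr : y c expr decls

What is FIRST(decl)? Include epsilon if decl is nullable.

{ c, d, h, m, y }

decl : d h decl contributes {d}.
From decl : stmts h: stmts nullable, take FIRST(stmts) ∪ {h} = { c, d, h, m, y }.
Union: FIRST(decl) = { c, d, h, m, y }.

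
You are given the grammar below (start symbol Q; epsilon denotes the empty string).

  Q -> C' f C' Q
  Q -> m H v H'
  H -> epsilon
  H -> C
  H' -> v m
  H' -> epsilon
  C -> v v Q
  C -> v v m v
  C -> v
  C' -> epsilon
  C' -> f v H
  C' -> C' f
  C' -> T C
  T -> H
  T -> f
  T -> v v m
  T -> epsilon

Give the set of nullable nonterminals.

{ C', H, H', T }

Directly nullable (have an epsilon-production): H, H', C', T.
No other nonterminal has a production whose RHS symbols are all nullable.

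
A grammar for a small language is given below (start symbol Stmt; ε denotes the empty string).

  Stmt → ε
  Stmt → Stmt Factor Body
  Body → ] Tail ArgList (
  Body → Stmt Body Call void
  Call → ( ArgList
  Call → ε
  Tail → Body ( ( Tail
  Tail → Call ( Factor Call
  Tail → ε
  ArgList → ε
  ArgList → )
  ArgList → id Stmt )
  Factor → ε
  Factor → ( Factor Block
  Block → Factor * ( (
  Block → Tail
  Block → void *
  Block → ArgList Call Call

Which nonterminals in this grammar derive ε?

{ ArgList, Block, Call, Factor, Stmt, Tail }

Directly nullable (have an ε-production): Stmt, Call, Tail, ArgList, Factor.
Block → Tail with every symbol nullable, so Block is nullable.
No other nonterminal has a production whose RHS symbols are all nullable.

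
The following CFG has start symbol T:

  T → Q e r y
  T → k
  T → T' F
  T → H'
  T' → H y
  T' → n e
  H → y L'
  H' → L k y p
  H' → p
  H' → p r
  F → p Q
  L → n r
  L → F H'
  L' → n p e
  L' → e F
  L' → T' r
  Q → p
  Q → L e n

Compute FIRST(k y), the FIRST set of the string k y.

k is a terminal; add {k} and stop.

{ k }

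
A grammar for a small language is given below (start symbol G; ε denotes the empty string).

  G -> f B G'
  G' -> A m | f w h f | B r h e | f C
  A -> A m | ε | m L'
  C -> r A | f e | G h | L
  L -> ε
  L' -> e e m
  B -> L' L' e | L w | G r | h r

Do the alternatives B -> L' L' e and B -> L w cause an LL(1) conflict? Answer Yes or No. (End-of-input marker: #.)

FIRST(L' L' e) = { e } and FIRST(L w) = { w }.
The FIRST sets are disjoint and neither alternative is nullable — no conflict.

No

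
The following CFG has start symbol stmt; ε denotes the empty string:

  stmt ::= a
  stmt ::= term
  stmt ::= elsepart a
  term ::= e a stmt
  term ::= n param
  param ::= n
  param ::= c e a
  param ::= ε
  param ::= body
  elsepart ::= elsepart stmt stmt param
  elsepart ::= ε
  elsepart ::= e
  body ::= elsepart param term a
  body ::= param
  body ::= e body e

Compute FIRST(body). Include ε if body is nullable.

{ a, c, e, n, ε }

From body ::= elsepart param term a: elsepart, param nullable, take FIRST(elsepart) ∪ FIRST(param) ∪ FIRST(term) = { a, c, e, n }.
From body ::= param: add FIRST(param) = { a, c, e, n, ε } (including ε since param is nullable).
body ::= e body e contributes {e}.
Union: FIRST(body) = { a, c, e, n, ε }.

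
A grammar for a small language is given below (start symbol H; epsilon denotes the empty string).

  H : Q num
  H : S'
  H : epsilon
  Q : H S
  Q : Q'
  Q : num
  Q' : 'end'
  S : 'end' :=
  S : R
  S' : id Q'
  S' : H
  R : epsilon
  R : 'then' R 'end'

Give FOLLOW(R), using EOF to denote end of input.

{ 'end', num }

In S : R: R is at the end, add FOLLOW(S) = { num }.
In R : 'then' R 'end': add FIRST('end') = { 'end' }.
Union: FOLLOW(R) = { 'end', num }.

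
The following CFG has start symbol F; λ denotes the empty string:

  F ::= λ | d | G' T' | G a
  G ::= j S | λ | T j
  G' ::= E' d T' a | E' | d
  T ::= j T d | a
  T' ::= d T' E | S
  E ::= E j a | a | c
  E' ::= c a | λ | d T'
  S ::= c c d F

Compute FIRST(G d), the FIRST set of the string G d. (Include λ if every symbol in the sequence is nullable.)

Add FIRST(G)\{λ} = { a, j }; G is nullable, continue.
d is a terminal; add {d} and stop.

{ a, d, j }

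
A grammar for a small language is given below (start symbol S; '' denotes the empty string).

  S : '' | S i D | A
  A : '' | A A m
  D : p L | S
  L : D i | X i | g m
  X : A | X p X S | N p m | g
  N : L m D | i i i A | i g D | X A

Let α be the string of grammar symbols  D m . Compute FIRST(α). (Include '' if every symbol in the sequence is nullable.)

{ i, m, p }

Add FIRST(D)\{''} = { i, m, p }; D is nullable, continue.
m is a terminal; add {m} and stop.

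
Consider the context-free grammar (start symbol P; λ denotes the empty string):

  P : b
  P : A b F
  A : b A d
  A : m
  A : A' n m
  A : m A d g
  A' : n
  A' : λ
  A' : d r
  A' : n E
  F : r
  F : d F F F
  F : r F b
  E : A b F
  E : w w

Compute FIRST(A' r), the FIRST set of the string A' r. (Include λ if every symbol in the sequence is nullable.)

Add FIRST(A')\{λ} = { d, n }; A' is nullable, continue.
r is a terminal; add {r} and stop.

{ d, n, r }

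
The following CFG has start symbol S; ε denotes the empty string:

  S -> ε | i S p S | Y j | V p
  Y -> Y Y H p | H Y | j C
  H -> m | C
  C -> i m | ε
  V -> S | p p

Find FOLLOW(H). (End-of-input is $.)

{ i, j, m, p }

In Y -> Y Y H p: add FIRST(p) = { p }.
In Y -> H Y: add FIRST(Y) = { i, j, m }.
Union: FOLLOW(H) = { i, j, m, p }.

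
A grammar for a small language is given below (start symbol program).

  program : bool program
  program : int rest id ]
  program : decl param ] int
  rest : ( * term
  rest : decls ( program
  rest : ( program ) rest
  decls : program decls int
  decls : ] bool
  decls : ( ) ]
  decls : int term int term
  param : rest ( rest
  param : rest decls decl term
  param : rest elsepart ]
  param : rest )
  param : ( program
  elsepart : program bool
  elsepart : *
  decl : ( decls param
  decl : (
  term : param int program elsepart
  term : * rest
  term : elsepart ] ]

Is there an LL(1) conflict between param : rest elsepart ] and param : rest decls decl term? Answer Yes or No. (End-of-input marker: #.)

FIRST(rest elsepart ]) = { (, ], bool, int } and FIRST(rest decls decl term) = { (, ], bool, int }.
Both contain (, so the two alternatives are not disjoint — LL(1) conflict.

Yes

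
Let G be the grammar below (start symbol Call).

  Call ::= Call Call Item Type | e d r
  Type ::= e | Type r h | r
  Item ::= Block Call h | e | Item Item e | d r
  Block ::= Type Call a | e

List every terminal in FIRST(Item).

From Item ::= Block Call h: add FIRST(Block) = { e, r }.
Item ::= e contributes {e}.
From Item ::= Item Item e: add FIRST(Item) = { d, e, r }.
Item ::= d r contributes {d}.
Union: FIRST(Item) = { d, e, r }.

{ d, e, r }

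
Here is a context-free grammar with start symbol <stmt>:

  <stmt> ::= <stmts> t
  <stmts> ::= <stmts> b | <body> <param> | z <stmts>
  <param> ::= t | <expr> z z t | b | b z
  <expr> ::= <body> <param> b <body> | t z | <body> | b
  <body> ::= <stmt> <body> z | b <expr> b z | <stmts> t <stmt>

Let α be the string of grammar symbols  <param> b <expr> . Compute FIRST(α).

Add FIRST(<param>) = { b, t, z }; <param> is not nullable, stop.

{ b, t, z }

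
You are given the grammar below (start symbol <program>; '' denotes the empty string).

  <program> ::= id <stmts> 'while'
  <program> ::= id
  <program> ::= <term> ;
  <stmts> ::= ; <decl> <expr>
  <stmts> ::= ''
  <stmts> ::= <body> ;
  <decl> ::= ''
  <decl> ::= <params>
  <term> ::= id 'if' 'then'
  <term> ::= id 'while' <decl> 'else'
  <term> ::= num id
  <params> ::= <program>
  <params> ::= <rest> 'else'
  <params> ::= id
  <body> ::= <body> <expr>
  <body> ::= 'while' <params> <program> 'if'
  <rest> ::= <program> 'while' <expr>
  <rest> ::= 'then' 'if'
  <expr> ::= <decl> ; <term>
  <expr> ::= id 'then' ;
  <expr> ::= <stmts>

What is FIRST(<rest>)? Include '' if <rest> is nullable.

From <rest> ::= <program> 'while' <expr>: add FIRST(<program>) = { id, num }.
<rest> ::= 'then' 'if' contributes {'then'}.
Union: FIRST(<rest>) = { 'then', id, num }.

{ 'then', id, num }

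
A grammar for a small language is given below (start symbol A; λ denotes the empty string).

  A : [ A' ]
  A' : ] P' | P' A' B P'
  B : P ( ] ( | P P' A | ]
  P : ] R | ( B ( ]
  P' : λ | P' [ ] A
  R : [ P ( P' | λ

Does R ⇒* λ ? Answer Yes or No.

Yes

R has an λ-production, so R ⇒ λ.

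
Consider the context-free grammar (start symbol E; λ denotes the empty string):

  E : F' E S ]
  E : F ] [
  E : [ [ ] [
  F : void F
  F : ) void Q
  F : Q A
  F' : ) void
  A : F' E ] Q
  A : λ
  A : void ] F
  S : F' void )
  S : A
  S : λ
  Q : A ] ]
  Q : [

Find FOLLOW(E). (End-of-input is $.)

{ $, ), ], void }

E is the start symbol, so $ ∈ FOLLOW(E).
In E : F' E S ]: add FIRST(S ]) = { ), ], void }.
In A : F' E ] Q: add FIRST(] Q) = { ] }.
Union: FOLLOW(E) = { $, ), ], void }.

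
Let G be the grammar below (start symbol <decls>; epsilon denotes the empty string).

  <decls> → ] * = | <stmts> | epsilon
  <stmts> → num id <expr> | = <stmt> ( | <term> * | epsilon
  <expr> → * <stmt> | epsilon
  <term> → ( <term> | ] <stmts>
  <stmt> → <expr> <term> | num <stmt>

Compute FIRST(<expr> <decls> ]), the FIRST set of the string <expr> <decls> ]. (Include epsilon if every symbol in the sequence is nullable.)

Add FIRST(<expr>)\{epsilon} = { * }; <expr> is nullable, continue.
Add FIRST(<decls>)\{epsilon} = { (, =, ], num }; <decls> is nullable, continue.
] is a terminal; add {]} and stop.

{ (, *, =, ], num }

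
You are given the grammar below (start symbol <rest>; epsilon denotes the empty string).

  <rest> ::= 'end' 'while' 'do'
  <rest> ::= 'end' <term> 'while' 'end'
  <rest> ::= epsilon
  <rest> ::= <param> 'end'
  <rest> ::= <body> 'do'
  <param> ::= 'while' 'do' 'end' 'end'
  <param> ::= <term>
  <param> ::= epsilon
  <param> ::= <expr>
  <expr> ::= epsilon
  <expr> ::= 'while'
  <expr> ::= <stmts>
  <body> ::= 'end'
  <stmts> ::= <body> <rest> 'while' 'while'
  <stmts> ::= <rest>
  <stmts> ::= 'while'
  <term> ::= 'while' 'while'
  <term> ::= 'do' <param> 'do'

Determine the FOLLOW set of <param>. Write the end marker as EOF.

In <rest> ::= <param> 'end': add FIRST('end') = { 'end' }.
In <term> ::= 'do' <param> 'do': add FIRST('do') = { 'do' }.
Union: FOLLOW(<param>) = { 'do', 'end' }.

{ 'do', 'end' }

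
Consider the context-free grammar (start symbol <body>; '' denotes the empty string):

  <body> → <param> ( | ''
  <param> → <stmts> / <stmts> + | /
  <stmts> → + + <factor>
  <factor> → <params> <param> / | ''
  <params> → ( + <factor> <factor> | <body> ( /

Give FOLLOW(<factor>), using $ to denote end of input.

{ (, +, / }

In <stmts> → + + <factor>: <factor> is at the end, add FOLLOW(<stmts>) = { +, / }.
In <params> → ( + <factor> <factor>: add FIRST(<factor>)\{''} = { (, +, / }.
  Since <factor> is nullable, also add FOLLOW(<params>) = { +, / }.
In <params> → ( + <factor> <factor>: <factor> is at the end, add FOLLOW(<params>) = { +, / }.
Union: FOLLOW(<factor>) = { (, +, / }.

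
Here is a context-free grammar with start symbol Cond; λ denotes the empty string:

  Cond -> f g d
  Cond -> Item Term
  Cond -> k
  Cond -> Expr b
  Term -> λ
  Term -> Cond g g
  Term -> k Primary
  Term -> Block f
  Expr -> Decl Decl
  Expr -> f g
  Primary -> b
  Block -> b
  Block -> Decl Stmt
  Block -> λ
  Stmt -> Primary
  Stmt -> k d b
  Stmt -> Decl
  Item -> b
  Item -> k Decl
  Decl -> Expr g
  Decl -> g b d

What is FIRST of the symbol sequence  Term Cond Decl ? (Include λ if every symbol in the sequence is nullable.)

Add FIRST(Term)\{λ} = { b, f, g, k }; Term is nullable, continue.
Add FIRST(Cond) = { b, f, g, k }; Cond is not nullable, stop.

{ b, f, g, k }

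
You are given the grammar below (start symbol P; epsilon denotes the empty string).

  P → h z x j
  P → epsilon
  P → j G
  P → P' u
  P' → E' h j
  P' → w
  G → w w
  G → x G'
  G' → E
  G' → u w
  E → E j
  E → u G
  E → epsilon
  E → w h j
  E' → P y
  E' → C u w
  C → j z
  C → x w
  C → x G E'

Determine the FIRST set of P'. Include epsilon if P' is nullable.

{ h, j, w, x, y }

From P' → E' h j: add FIRST(E') = { h, j, w, x, y }.
P' → w contributes {w}.
Union: FIRST(P') = { h, j, w, x, y }.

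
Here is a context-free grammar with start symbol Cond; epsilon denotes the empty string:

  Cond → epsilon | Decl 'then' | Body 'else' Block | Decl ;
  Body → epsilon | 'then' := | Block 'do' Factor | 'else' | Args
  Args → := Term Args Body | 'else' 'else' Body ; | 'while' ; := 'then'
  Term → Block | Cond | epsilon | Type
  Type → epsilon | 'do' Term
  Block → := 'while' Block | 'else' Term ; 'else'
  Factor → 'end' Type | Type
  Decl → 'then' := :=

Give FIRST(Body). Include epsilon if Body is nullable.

Body → epsilon contributes epsilon.
Body → 'then' := contributes {'then'}.
From Body → Block 'do' Factor: add FIRST(Block) = { 'else', := }.
Body → 'else' contributes {'else'}.
From Body → Args: add FIRST(Args) = { 'else', 'while', := }.
Union: FIRST(Body) = { 'else', 'then', 'while', :=, epsilon }.

{ 'else', 'then', 'while', :=, epsilon }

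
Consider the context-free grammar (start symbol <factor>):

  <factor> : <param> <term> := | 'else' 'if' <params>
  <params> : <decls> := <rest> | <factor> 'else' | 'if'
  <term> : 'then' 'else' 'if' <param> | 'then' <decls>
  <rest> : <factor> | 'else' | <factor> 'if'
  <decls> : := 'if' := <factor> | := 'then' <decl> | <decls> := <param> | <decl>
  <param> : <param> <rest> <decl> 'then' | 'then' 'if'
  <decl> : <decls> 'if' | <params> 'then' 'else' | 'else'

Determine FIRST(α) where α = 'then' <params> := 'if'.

'then' is a terminal; add {'then'} and stop.

{ 'then' }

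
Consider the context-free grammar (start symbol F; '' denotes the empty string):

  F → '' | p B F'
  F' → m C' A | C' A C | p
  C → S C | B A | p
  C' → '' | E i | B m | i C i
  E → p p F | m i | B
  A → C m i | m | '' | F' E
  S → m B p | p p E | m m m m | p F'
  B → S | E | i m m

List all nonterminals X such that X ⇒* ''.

Directly nullable (have an ''-production): F, C', A.
No other nonterminal has a production whose RHS symbols are all nullable.

{ A, C', F }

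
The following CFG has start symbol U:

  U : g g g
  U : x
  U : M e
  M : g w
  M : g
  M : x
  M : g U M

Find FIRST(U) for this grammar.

U : g g g contributes {g}.
U : x contributes {x}.
From U : M e: add FIRST(M) = { g, x }.
Union: FIRST(U) = { g, x }.

{ g, x }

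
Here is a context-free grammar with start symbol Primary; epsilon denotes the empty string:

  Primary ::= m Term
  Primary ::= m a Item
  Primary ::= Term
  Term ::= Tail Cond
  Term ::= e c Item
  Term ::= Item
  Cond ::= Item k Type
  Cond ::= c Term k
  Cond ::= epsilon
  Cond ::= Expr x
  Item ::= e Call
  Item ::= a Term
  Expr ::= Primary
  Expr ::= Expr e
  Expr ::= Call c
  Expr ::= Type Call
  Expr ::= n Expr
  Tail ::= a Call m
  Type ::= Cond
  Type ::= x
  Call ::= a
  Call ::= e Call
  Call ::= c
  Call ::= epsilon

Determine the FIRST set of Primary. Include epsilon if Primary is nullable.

{ a, e, m }

Primary ::= m Term contributes {m}.
Primary ::= m a Item contributes {m}.
From Primary ::= Term: add FIRST(Term) = { a, e }.
Union: FIRST(Primary) = { a, e, m }.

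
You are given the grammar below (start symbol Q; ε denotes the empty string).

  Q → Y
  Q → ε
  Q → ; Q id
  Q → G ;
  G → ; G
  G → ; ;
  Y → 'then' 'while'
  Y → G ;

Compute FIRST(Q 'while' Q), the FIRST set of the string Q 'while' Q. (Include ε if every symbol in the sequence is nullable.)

Add FIRST(Q)\{ε} = { 'then', ; }; Q is nullable, continue.
'while' is a terminal; add {'while'} and stop.

{ 'then', 'while', ; }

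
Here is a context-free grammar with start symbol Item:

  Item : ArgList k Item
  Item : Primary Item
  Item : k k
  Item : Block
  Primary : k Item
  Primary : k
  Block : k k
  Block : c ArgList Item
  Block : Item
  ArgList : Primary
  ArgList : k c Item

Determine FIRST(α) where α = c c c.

{ c }

c is a terminal; add {c} and stop.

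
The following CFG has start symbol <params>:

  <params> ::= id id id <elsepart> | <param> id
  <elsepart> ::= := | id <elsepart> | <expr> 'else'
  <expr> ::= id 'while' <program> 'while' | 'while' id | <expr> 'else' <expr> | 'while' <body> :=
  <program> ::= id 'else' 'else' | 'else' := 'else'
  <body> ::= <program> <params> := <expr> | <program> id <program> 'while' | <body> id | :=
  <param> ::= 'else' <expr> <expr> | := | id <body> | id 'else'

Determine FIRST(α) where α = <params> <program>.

Add FIRST(<params>) = { 'else', :=, id }; <params> is not nullable, stop.

{ 'else', :=, id }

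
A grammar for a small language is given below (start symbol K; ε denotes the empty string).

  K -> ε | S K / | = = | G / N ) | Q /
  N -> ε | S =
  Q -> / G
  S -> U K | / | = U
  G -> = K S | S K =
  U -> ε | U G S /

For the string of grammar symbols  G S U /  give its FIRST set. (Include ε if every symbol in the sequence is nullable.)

Add FIRST(G) = { /, = }; G is not nullable, stop.

{ /, = }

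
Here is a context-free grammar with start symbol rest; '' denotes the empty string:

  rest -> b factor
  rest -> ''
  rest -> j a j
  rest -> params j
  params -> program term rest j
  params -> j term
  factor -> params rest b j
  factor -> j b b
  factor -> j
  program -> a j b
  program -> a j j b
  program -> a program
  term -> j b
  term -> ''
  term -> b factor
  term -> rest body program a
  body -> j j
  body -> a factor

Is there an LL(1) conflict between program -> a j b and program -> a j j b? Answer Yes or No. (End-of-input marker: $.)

Yes

FIRST(a j b) = { a } and FIRST(a j j b) = { a }.
Both contain a, so the two alternatives are not disjoint — LL(1) conflict.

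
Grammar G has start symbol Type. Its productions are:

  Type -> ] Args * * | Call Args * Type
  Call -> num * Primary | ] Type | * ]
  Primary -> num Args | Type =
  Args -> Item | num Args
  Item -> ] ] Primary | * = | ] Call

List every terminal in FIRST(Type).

{ *, ], num }

Type -> ] Args * * contributes {]}.
From Type -> Call Args * Type: add FIRST(Call) = { *, ], num }.
Union: FIRST(Type) = { *, ], num }.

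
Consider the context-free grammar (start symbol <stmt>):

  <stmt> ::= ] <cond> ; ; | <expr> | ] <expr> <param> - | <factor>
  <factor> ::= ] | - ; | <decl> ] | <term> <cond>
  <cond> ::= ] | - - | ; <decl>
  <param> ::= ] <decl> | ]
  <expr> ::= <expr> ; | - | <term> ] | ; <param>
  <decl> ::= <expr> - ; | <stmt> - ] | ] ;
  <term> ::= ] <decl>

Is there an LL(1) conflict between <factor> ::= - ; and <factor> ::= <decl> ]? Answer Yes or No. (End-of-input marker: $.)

FIRST(- ;) = { - } and FIRST(<decl> ]) = { -, ;, ] }.
Both contain -, so the two alternatives are not disjoint — LL(1) conflict.

Yes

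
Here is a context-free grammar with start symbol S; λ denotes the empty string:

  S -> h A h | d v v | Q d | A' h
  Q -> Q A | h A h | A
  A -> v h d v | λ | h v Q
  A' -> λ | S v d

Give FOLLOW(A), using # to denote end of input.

In S -> h A h: add FIRST(h) = { h }.
In Q -> Q A: A is at the end, add FOLLOW(Q) = { d, h, v }.
In Q -> h A h: add FIRST(h) = { h }.
In Q -> A: A is at the end, add FOLLOW(Q) = { d, h, v }.
Union: FOLLOW(A) = { d, h, v }.

{ d, h, v }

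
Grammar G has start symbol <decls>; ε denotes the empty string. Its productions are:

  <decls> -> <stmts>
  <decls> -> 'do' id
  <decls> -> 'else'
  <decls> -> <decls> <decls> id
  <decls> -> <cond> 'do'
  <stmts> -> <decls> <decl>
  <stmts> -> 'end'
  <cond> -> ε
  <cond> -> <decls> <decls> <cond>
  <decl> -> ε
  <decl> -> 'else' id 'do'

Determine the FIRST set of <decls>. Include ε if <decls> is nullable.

From <decls> -> <stmts>: add FIRST(<stmts>) = { 'do', 'else', 'end' }.
<decls> -> 'do' id contributes {'do'}.
<decls> -> 'else' contributes {'else'}.
From <decls> -> <decls> <decls> id: add FIRST(<decls>) = { 'do', 'else', 'end' }.
From <decls> -> <cond> 'do': <cond> nullable, take FIRST(<cond>) ∪ {'do'} = { 'do', 'else', 'end' }.
Union: FIRST(<decls>) = { 'do', 'else', 'end' }.

{ 'do', 'else', 'end' }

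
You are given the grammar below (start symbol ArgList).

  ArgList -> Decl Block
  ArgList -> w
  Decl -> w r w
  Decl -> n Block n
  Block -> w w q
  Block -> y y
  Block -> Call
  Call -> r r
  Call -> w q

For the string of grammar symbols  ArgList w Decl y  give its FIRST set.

Add FIRST(ArgList) = { n, w }; ArgList is not nullable, stop.

{ n, w }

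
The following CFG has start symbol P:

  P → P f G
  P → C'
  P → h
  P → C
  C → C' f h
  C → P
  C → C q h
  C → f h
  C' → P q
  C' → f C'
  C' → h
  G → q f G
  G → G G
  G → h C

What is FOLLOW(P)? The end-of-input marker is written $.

{ $, f, h, q }

P is the start symbol, so $ ∈ FOLLOW(P).
In P → P f G: add FIRST(f G) = { f }.
In C → P: P is at the end, add FOLLOW(C) = { $, f, h, q }.
In C' → P q: add FIRST(q) = { q }.
Union: FOLLOW(P) = { $, f, h, q }.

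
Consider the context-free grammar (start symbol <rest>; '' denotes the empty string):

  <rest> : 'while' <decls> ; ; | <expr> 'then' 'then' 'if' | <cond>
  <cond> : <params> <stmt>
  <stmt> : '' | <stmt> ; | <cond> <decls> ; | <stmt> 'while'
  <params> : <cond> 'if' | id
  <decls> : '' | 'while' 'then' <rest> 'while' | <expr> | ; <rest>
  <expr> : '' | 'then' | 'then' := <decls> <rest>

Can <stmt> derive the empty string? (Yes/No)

Yes

<stmt> has an ''-production, so <stmt> ⇒ ''.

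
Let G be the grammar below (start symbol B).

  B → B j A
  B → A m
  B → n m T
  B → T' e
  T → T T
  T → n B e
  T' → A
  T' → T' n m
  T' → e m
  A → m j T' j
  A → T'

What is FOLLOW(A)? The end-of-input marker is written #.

{ #, e, j, m, n }

In B → B j A: A is at the end, add FOLLOW(B) = { #, e, j }.
In B → A m: add FIRST(m) = { m }.
In T' → A: A is at the end, add FOLLOW(T') = { #, e, j, m, n }.
Union: FOLLOW(A) = { #, e, j, m, n }.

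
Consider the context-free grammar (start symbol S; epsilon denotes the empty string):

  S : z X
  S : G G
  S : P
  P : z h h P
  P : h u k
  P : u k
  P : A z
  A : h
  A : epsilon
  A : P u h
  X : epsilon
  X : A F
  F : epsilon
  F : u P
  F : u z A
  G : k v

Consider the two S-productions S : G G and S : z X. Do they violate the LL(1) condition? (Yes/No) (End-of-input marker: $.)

FIRST(G G) = { k } and FIRST(z X) = { z }.
The FIRST sets are disjoint and neither alternative is nullable — no conflict.

No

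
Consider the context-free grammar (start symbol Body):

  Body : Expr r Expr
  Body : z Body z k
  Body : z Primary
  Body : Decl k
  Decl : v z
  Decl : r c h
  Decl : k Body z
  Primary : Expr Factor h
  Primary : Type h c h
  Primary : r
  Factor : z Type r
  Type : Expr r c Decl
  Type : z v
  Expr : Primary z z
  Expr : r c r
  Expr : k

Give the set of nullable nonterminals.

No nonterminal has an empty production or an RHS whose symbols are all nullable.

{ } (none)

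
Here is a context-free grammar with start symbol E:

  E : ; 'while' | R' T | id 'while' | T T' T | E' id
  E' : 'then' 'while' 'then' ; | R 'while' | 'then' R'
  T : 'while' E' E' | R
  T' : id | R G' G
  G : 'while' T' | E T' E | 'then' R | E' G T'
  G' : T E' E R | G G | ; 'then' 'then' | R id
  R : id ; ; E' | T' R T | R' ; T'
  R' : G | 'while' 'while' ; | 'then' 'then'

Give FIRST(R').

From R' : G: add FIRST(G) = { 'then', 'while', ;, id }.
R' : 'while' 'while' ; contributes {'while'}.
R' : 'then' 'then' contributes {'then'}.
Union: FIRST(R') = { 'then', 'while', ;, id }.

{ 'then', 'while', ;, id }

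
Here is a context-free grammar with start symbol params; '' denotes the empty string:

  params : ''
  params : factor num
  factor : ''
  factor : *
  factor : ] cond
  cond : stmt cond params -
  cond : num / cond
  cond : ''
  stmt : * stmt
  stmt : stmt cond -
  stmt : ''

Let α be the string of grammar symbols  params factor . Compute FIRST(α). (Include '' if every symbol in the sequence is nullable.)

Add FIRST(params)\{''} = { *, ], num }; params is nullable, continue.
Add FIRST(factor)\{''} = { *, ] }; factor is nullable, continue.
Every symbol is nullable, so include ''.

{ *, ], num, '' }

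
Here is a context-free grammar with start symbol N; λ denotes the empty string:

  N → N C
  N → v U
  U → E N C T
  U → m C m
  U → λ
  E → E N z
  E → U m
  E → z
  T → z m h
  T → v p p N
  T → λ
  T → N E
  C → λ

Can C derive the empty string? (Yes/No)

Yes

C has an λ-production, so C ⇒ λ.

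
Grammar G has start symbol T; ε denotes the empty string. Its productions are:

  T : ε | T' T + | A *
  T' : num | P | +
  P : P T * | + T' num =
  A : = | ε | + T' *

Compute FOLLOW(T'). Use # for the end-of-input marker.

{ *, +, =, num }

In T : T' T +: add FIRST(T +) = { *, +, =, num }.
In P : + T' num =: add FIRST(num =) = { num }.
In A : + T' *: add FIRST(*) = { * }.
Union: FOLLOW(T') = { *, +, =, num }.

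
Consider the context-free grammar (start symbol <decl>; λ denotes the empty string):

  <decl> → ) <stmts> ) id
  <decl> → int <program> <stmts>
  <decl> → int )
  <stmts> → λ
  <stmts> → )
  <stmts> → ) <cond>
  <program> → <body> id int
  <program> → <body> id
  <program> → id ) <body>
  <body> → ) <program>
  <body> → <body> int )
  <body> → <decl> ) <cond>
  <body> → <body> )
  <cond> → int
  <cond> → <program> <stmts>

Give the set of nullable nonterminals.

{ <stmts> }

Directly nullable (have an λ-production): <stmts>.
No other nonterminal has a production whose RHS symbols are all nullable.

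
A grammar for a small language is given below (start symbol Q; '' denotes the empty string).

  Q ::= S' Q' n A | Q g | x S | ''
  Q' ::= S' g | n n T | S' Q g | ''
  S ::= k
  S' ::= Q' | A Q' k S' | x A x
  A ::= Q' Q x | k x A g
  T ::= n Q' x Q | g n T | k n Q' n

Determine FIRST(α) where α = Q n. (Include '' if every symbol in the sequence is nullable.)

{ g, k, n, x }

Add FIRST(Q)\{''} = { g, k, n, x }; Q is nullable, continue.
n is a terminal; add {n} and stop.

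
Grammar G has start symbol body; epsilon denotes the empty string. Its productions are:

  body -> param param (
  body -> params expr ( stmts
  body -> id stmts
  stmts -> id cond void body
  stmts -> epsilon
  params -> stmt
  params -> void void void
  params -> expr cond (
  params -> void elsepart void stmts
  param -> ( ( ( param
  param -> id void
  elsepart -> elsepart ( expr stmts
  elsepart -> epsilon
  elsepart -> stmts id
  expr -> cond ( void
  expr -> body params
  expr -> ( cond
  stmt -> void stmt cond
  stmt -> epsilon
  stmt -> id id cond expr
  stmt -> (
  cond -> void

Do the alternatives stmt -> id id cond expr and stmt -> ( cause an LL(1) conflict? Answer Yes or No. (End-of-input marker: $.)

FIRST(id id cond expr) = { id } and FIRST(() = { ( }.
The FIRST sets are disjoint and neither alternative is nullable — no conflict.

No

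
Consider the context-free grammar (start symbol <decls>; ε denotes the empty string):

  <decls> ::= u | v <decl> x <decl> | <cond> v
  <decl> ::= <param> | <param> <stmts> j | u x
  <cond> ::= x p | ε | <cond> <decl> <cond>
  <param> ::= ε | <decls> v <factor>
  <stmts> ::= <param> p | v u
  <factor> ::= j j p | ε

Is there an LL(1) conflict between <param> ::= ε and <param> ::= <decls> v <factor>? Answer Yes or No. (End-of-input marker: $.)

Yes

FIRST(ε) = { ε } and FIRST(<decls> v <factor>) = { p, u, v, x }.
The first alternative is nullable and FOLLOW(<param>) = { $, p, u, v, x } shares p with FIRST of the second — conflict.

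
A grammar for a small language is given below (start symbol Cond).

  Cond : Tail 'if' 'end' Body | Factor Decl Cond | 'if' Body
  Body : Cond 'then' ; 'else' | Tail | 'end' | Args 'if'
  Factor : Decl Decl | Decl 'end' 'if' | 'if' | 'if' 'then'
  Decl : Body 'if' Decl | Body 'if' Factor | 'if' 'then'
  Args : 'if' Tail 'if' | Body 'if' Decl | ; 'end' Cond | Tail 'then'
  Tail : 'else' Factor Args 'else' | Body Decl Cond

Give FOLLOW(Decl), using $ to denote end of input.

In Cond : Factor Decl Cond: add FIRST(Cond) = { 'else', 'end', 'if', ; }.
In Factor : Decl Decl: add FIRST(Decl) = { 'else', 'end', 'if', ; }.
In Factor : Decl Decl: Decl is at the end, add FOLLOW(Factor) = { 'else', 'end', 'if', ; }.
In Factor : Decl 'end' 'if': add FIRST('end' 'if') = { 'end' }.
In Decl : Body 'if' Decl: Decl is at the end, add FOLLOW(Decl) = { 'else', 'end', 'if', ; }.
In Args : Body 'if' Decl: Decl is at the end, add FOLLOW(Args) = { 'else', 'if' }.
In Tail : Body Decl Cond: add FIRST(Cond) = { 'else', 'end', 'if', ; }.
Union: FOLLOW(Decl) = { 'else', 'end', 'if', ; }.

{ 'else', 'end', 'if', ; }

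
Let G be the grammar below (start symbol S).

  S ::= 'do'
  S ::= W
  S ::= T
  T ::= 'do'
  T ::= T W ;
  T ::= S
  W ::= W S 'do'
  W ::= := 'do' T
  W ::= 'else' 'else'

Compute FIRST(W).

{ 'else', := }

From W ::= W S 'do': add FIRST(W) = { 'else', := }.
W ::= := 'do' T contributes {:=}.
W ::= 'else' 'else' contributes {'else'}.
Union: FIRST(W) = { 'else', := }.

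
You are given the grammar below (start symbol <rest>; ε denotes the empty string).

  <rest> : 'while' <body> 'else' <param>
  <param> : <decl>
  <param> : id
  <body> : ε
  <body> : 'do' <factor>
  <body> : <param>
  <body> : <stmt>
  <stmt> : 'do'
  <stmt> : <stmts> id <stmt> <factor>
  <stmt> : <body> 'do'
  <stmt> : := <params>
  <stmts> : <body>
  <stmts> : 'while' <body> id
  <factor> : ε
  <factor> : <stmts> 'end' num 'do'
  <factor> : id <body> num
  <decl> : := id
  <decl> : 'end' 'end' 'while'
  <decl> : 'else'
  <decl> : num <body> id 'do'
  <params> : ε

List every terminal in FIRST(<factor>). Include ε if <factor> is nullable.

<factor> : ε contributes ε.
From <factor> : <stmts> 'end' num 'do': <stmts> nullable, take FIRST(<stmts>) ∪ {'end'} = { 'do', 'else', 'end', 'while', :=, id, num }.
<factor> : id <body> num contributes {id}.
Union: FIRST(<factor>) = { 'do', 'else', 'end', 'while', :=, id, num, ε }.

{ 'do', 'else', 'end', 'while', :=, id, num, ε }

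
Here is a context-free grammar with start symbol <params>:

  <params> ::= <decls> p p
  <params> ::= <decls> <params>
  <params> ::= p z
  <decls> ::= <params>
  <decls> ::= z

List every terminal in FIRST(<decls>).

From <decls> ::= <params>: add FIRST(<params>) = { p, z }.
<decls> ::= z contributes {z}.
Union: FIRST(<decls>) = { p, z }.

{ p, z }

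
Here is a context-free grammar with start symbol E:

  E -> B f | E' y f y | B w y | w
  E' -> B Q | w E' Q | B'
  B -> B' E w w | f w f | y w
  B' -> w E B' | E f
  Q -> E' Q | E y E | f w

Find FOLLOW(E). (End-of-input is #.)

{ #, f, w, y }

E is the start symbol, so # ∈ FOLLOW(E).
In B -> B' E w w: add FIRST(w w) = { w }.
In B' -> w E B': add FIRST(B') = { f, w, y }.
In B' -> E f: add FIRST(f) = { f }.
In Q -> E y E: add FIRST(y E) = { y }.
In Q -> E y E: E is at the end, add FOLLOW(Q) = { f, w, y }.
Union: FOLLOW(E) = { #, f, w, y }.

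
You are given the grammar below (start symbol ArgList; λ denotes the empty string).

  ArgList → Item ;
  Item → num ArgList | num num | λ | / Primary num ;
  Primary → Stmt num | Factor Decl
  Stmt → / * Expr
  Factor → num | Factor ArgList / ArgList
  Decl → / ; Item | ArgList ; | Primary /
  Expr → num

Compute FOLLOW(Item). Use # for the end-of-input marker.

{ /, ;, num }

In ArgList → Item ;: add FIRST(;) = { ; }.
In Decl → / ; Item: Item is at the end, add FOLLOW(Decl) = { /, num }.
Union: FOLLOW(Item) = { /, ;, num }.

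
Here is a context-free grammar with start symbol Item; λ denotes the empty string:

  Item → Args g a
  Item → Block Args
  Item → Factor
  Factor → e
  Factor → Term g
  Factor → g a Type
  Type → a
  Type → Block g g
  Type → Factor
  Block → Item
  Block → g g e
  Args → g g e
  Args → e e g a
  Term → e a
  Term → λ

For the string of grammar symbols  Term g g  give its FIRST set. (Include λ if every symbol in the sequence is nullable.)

{ e, g }

Add FIRST(Term)\{λ} = { e }; Term is nullable, continue.
g is a terminal; add {g} and stop.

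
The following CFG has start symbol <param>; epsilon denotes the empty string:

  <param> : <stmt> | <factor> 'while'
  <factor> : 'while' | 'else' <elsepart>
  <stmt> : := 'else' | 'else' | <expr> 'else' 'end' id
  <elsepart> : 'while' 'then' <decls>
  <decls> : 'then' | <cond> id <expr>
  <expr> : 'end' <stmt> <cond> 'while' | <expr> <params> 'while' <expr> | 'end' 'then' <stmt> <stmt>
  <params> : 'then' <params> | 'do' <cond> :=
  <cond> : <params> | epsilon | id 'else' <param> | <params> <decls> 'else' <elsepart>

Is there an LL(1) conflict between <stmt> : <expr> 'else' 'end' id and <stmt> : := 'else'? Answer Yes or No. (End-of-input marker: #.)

No

FIRST(<expr> 'else' 'end' id) = { 'end' } and FIRST(:= 'else') = { := }.
The FIRST sets are disjoint and neither alternative is nullable — no conflict.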